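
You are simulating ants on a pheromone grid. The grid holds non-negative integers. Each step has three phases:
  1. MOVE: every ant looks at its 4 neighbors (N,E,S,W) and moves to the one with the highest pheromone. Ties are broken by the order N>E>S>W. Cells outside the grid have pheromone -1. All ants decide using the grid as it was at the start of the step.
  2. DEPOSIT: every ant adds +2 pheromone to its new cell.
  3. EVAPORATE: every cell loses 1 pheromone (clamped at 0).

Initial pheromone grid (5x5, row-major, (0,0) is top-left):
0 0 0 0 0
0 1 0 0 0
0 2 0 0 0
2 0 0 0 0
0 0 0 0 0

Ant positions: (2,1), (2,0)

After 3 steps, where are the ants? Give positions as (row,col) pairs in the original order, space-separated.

Step 1: ant0:(2,1)->N->(1,1) | ant1:(2,0)->E->(2,1)
  grid max=3 at (2,1)
Step 2: ant0:(1,1)->S->(2,1) | ant1:(2,1)->N->(1,1)
  grid max=4 at (2,1)
Step 3: ant0:(2,1)->N->(1,1) | ant1:(1,1)->S->(2,1)
  grid max=5 at (2,1)

(1,1) (2,1)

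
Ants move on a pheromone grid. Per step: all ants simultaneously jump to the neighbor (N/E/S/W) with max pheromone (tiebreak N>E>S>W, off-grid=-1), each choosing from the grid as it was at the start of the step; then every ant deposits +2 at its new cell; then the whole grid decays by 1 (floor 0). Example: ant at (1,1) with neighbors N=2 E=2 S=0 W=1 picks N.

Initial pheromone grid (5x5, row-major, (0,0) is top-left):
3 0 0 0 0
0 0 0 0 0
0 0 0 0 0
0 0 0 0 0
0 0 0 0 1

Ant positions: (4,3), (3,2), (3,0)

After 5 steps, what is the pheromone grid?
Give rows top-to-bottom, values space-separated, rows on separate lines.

After step 1: ants at (4,4),(2,2),(2,0)
  2 0 0 0 0
  0 0 0 0 0
  1 0 1 0 0
  0 0 0 0 0
  0 0 0 0 2
After step 2: ants at (3,4),(1,2),(1,0)
  1 0 0 0 0
  1 0 1 0 0
  0 0 0 0 0
  0 0 0 0 1
  0 0 0 0 1
After step 3: ants at (4,4),(0,2),(0,0)
  2 0 1 0 0
  0 0 0 0 0
  0 0 0 0 0
  0 0 0 0 0
  0 0 0 0 2
After step 4: ants at (3,4),(0,3),(0,1)
  1 1 0 1 0
  0 0 0 0 0
  0 0 0 0 0
  0 0 0 0 1
  0 0 0 0 1
After step 5: ants at (4,4),(0,4),(0,0)
  2 0 0 0 1
  0 0 0 0 0
  0 0 0 0 0
  0 0 0 0 0
  0 0 0 0 2

2 0 0 0 1
0 0 0 0 0
0 0 0 0 0
0 0 0 0 0
0 0 0 0 2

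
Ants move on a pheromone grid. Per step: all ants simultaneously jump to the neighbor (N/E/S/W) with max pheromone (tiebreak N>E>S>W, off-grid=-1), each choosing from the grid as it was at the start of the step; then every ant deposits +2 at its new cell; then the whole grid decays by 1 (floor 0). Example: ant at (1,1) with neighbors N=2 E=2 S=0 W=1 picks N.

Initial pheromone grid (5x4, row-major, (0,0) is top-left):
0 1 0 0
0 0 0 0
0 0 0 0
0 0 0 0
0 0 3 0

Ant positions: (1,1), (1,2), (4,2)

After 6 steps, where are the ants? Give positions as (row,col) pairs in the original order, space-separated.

Step 1: ant0:(1,1)->N->(0,1) | ant1:(1,2)->N->(0,2) | ant2:(4,2)->N->(3,2)
  grid max=2 at (0,1)
Step 2: ant0:(0,1)->E->(0,2) | ant1:(0,2)->W->(0,1) | ant2:(3,2)->S->(4,2)
  grid max=3 at (0,1)
Step 3: ant0:(0,2)->W->(0,1) | ant1:(0,1)->E->(0,2) | ant2:(4,2)->N->(3,2)
  grid max=4 at (0,1)
Step 4: ant0:(0,1)->E->(0,2) | ant1:(0,2)->W->(0,1) | ant2:(3,2)->S->(4,2)
  grid max=5 at (0,1)
Step 5: ant0:(0,2)->W->(0,1) | ant1:(0,1)->E->(0,2) | ant2:(4,2)->N->(3,2)
  grid max=6 at (0,1)
Step 6: ant0:(0,1)->E->(0,2) | ant1:(0,2)->W->(0,1) | ant2:(3,2)->S->(4,2)
  grid max=7 at (0,1)

(0,2) (0,1) (4,2)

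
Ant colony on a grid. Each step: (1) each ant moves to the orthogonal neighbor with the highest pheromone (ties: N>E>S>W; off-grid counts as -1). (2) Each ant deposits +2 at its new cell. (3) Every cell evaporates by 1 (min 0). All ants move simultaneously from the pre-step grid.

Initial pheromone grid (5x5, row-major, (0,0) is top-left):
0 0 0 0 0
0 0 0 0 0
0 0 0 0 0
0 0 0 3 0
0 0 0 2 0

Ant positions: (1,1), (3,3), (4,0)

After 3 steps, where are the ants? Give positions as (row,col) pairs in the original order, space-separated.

Step 1: ant0:(1,1)->N->(0,1) | ant1:(3,3)->S->(4,3) | ant2:(4,0)->N->(3,0)
  grid max=3 at (4,3)
Step 2: ant0:(0,1)->E->(0,2) | ant1:(4,3)->N->(3,3) | ant2:(3,0)->N->(2,0)
  grid max=3 at (3,3)
Step 3: ant0:(0,2)->E->(0,3) | ant1:(3,3)->S->(4,3) | ant2:(2,0)->N->(1,0)
  grid max=3 at (4,3)

(0,3) (4,3) (1,0)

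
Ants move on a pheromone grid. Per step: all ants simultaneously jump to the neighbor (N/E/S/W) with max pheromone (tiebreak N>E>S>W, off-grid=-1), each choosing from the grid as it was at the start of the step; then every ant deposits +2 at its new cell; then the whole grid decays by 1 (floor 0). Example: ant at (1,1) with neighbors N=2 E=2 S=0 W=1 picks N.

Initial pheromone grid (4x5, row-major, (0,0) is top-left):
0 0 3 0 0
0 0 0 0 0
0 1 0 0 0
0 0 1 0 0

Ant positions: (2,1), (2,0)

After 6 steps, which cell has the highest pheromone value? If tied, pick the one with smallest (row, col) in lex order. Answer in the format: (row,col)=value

Answer: (2,1)=7

Derivation:
Step 1: ant0:(2,1)->N->(1,1) | ant1:(2,0)->E->(2,1)
  grid max=2 at (0,2)
Step 2: ant0:(1,1)->S->(2,1) | ant1:(2,1)->N->(1,1)
  grid max=3 at (2,1)
Step 3: ant0:(2,1)->N->(1,1) | ant1:(1,1)->S->(2,1)
  grid max=4 at (2,1)
Step 4: ant0:(1,1)->S->(2,1) | ant1:(2,1)->N->(1,1)
  grid max=5 at (2,1)
Step 5: ant0:(2,1)->N->(1,1) | ant1:(1,1)->S->(2,1)
  grid max=6 at (2,1)
Step 6: ant0:(1,1)->S->(2,1) | ant1:(2,1)->N->(1,1)
  grid max=7 at (2,1)
Final grid:
  0 0 0 0 0
  0 6 0 0 0
  0 7 0 0 0
  0 0 0 0 0
Max pheromone 7 at (2,1)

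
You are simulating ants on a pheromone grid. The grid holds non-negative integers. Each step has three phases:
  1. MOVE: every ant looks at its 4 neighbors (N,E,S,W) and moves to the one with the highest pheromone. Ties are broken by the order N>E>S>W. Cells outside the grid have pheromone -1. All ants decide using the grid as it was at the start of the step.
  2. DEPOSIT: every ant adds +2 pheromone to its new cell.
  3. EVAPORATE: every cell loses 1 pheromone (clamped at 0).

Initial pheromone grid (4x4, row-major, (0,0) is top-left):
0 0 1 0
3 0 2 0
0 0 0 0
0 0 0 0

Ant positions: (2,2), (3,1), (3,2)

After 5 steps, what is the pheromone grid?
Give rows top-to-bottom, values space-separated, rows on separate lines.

After step 1: ants at (1,2),(2,1),(2,2)
  0 0 0 0
  2 0 3 0
  0 1 1 0
  0 0 0 0
After step 2: ants at (2,2),(2,2),(1,2)
  0 0 0 0
  1 0 4 0
  0 0 4 0
  0 0 0 0
After step 3: ants at (1,2),(1,2),(2,2)
  0 0 0 0
  0 0 7 0
  0 0 5 0
  0 0 0 0
After step 4: ants at (2,2),(2,2),(1,2)
  0 0 0 0
  0 0 8 0
  0 0 8 0
  0 0 0 0
After step 5: ants at (1,2),(1,2),(2,2)
  0 0 0 0
  0 0 11 0
  0 0 9 0
  0 0 0 0

0 0 0 0
0 0 11 0
0 0 9 0
0 0 0 0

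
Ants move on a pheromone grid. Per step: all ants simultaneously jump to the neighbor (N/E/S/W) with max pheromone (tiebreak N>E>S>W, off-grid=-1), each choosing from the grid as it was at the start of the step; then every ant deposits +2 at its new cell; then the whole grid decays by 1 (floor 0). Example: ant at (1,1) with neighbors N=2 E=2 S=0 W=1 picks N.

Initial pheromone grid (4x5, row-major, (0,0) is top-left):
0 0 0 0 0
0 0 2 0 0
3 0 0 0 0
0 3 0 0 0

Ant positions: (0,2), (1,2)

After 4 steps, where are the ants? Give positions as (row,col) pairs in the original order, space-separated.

Step 1: ant0:(0,2)->S->(1,2) | ant1:(1,2)->N->(0,2)
  grid max=3 at (1,2)
Step 2: ant0:(1,2)->N->(0,2) | ant1:(0,2)->S->(1,2)
  grid max=4 at (1,2)
Step 3: ant0:(0,2)->S->(1,2) | ant1:(1,2)->N->(0,2)
  grid max=5 at (1,2)
Step 4: ant0:(1,2)->N->(0,2) | ant1:(0,2)->S->(1,2)
  grid max=6 at (1,2)

(0,2) (1,2)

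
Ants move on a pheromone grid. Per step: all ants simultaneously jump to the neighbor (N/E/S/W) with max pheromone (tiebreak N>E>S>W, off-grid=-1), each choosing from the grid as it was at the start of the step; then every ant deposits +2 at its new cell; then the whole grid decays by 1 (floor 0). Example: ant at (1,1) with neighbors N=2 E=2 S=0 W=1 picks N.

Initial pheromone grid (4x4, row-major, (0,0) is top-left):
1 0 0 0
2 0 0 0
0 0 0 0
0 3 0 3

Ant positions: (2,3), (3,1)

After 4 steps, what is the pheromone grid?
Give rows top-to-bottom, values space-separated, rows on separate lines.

After step 1: ants at (3,3),(2,1)
  0 0 0 0
  1 0 0 0
  0 1 0 0
  0 2 0 4
After step 2: ants at (2,3),(3,1)
  0 0 0 0
  0 0 0 0
  0 0 0 1
  0 3 0 3
After step 3: ants at (3,3),(2,1)
  0 0 0 0
  0 0 0 0
  0 1 0 0
  0 2 0 4
After step 4: ants at (2,3),(3,1)
  0 0 0 0
  0 0 0 0
  0 0 0 1
  0 3 0 3

0 0 0 0
0 0 0 0
0 0 0 1
0 3 0 3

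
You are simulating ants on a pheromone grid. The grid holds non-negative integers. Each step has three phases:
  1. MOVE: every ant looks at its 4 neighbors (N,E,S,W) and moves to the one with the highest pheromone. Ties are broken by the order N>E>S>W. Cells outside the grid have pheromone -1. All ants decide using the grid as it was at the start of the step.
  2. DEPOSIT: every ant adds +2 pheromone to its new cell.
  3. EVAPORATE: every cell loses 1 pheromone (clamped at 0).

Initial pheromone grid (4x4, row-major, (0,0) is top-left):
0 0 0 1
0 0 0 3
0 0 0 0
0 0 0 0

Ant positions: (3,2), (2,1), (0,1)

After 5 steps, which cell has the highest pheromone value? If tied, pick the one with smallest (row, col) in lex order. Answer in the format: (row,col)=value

Step 1: ant0:(3,2)->N->(2,2) | ant1:(2,1)->N->(1,1) | ant2:(0,1)->E->(0,2)
  grid max=2 at (1,3)
Step 2: ant0:(2,2)->N->(1,2) | ant1:(1,1)->N->(0,1) | ant2:(0,2)->E->(0,3)
  grid max=1 at (0,1)
Step 3: ant0:(1,2)->E->(1,3) | ant1:(0,1)->E->(0,2) | ant2:(0,3)->S->(1,3)
  grid max=4 at (1,3)
Step 4: ant0:(1,3)->N->(0,3) | ant1:(0,2)->E->(0,3) | ant2:(1,3)->N->(0,3)
  grid max=5 at (0,3)
Step 5: ant0:(0,3)->S->(1,3) | ant1:(0,3)->S->(1,3) | ant2:(0,3)->S->(1,3)
  grid max=8 at (1,3)
Final grid:
  0 0 0 4
  0 0 0 8
  0 0 0 0
  0 0 0 0
Max pheromone 8 at (1,3)

Answer: (1,3)=8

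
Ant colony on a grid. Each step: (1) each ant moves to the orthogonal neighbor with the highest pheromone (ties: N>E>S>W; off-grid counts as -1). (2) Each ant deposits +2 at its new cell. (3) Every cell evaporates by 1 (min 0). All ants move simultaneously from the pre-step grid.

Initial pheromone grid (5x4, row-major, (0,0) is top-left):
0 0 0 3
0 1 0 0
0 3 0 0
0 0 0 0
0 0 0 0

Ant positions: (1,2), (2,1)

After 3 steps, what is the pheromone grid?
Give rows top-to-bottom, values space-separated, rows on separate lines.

After step 1: ants at (1,1),(1,1)
  0 0 0 2
  0 4 0 0
  0 2 0 0
  0 0 0 0
  0 0 0 0
After step 2: ants at (2,1),(2,1)
  0 0 0 1
  0 3 0 0
  0 5 0 0
  0 0 0 0
  0 0 0 0
After step 3: ants at (1,1),(1,1)
  0 0 0 0
  0 6 0 0
  0 4 0 0
  0 0 0 0
  0 0 0 0

0 0 0 0
0 6 0 0
0 4 0 0
0 0 0 0
0 0 0 0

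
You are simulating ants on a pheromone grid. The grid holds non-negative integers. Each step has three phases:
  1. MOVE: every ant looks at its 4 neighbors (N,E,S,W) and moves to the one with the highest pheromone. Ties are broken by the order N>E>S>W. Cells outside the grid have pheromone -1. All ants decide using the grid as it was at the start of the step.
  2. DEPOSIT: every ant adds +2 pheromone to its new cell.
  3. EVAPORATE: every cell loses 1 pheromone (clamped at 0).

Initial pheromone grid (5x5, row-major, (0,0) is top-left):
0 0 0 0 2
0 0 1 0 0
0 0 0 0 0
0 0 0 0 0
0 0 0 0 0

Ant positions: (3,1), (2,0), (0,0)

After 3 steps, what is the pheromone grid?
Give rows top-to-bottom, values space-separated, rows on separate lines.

After step 1: ants at (2,1),(1,0),(0,1)
  0 1 0 0 1
  1 0 0 0 0
  0 1 0 0 0
  0 0 0 0 0
  0 0 0 0 0
After step 2: ants at (1,1),(0,0),(0,2)
  1 0 1 0 0
  0 1 0 0 0
  0 0 0 0 0
  0 0 0 0 0
  0 0 0 0 0
After step 3: ants at (0,1),(0,1),(0,3)
  0 3 0 1 0
  0 0 0 0 0
  0 0 0 0 0
  0 0 0 0 0
  0 0 0 0 0

0 3 0 1 0
0 0 0 0 0
0 0 0 0 0
0 0 0 0 0
0 0 0 0 0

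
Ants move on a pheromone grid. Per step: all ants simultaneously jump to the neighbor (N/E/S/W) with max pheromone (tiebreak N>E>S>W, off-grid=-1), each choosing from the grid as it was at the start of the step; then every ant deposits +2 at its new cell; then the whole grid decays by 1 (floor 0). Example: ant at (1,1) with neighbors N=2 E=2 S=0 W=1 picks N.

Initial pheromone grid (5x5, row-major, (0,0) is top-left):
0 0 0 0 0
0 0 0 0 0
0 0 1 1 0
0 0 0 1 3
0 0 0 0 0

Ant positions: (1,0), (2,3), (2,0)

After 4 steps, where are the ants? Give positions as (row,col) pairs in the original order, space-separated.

Step 1: ant0:(1,0)->N->(0,0) | ant1:(2,3)->S->(3,3) | ant2:(2,0)->N->(1,0)
  grid max=2 at (3,3)
Step 2: ant0:(0,0)->S->(1,0) | ant1:(3,3)->E->(3,4) | ant2:(1,0)->N->(0,0)
  grid max=3 at (3,4)
Step 3: ant0:(1,0)->N->(0,0) | ant1:(3,4)->W->(3,3) | ant2:(0,0)->S->(1,0)
  grid max=3 at (0,0)
Step 4: ant0:(0,0)->S->(1,0) | ant1:(3,3)->E->(3,4) | ant2:(1,0)->N->(0,0)
  grid max=4 at (0,0)

(1,0) (3,4) (0,0)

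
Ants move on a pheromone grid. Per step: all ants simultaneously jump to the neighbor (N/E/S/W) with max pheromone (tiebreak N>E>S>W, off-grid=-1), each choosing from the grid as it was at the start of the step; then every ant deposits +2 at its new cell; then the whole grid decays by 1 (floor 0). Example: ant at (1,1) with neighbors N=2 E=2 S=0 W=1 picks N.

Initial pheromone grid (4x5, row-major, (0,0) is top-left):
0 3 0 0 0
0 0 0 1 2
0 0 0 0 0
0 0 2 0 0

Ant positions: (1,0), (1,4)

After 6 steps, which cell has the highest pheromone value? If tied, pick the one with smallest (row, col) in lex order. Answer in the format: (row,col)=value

Step 1: ant0:(1,0)->N->(0,0) | ant1:(1,4)->W->(1,3)
  grid max=2 at (0,1)
Step 2: ant0:(0,0)->E->(0,1) | ant1:(1,3)->E->(1,4)
  grid max=3 at (0,1)
Step 3: ant0:(0,1)->E->(0,2) | ant1:(1,4)->W->(1,3)
  grid max=2 at (0,1)
Step 4: ant0:(0,2)->W->(0,1) | ant1:(1,3)->E->(1,4)
  grid max=3 at (0,1)
Step 5: ant0:(0,1)->E->(0,2) | ant1:(1,4)->W->(1,3)
  grid max=2 at (0,1)
Step 6: ant0:(0,2)->W->(0,1) | ant1:(1,3)->E->(1,4)
  grid max=3 at (0,1)
Final grid:
  0 3 0 0 0
  0 0 0 1 2
  0 0 0 0 0
  0 0 0 0 0
Max pheromone 3 at (0,1)

Answer: (0,1)=3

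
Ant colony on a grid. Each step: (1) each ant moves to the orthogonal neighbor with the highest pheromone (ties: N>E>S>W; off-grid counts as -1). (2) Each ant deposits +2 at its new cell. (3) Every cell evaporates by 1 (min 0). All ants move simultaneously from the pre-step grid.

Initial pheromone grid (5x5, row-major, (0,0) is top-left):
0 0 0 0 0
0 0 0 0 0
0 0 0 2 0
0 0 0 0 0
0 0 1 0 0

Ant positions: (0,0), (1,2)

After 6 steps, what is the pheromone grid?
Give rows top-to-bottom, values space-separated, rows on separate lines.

After step 1: ants at (0,1),(0,2)
  0 1 1 0 0
  0 0 0 0 0
  0 0 0 1 0
  0 0 0 0 0
  0 0 0 0 0
After step 2: ants at (0,2),(0,1)
  0 2 2 0 0
  0 0 0 0 0
  0 0 0 0 0
  0 0 0 0 0
  0 0 0 0 0
After step 3: ants at (0,1),(0,2)
  0 3 3 0 0
  0 0 0 0 0
  0 0 0 0 0
  0 0 0 0 0
  0 0 0 0 0
After step 4: ants at (0,2),(0,1)
  0 4 4 0 0
  0 0 0 0 0
  0 0 0 0 0
  0 0 0 0 0
  0 0 0 0 0
After step 5: ants at (0,1),(0,2)
  0 5 5 0 0
  0 0 0 0 0
  0 0 0 0 0
  0 0 0 0 0
  0 0 0 0 0
After step 6: ants at (0,2),(0,1)
  0 6 6 0 0
  0 0 0 0 0
  0 0 0 0 0
  0 0 0 0 0
  0 0 0 0 0

0 6 6 0 0
0 0 0 0 0
0 0 0 0 0
0 0 0 0 0
0 0 0 0 0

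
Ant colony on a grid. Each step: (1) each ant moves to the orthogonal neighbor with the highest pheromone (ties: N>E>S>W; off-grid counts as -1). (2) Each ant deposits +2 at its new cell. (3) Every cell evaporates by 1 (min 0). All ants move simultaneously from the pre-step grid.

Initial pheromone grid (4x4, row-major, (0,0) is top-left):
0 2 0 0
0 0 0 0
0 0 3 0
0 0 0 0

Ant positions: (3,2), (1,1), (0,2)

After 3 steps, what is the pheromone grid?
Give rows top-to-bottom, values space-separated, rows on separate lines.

After step 1: ants at (2,2),(0,1),(0,1)
  0 5 0 0
  0 0 0 0
  0 0 4 0
  0 0 0 0
After step 2: ants at (1,2),(0,2),(0,2)
  0 4 3 0
  0 0 1 0
  0 0 3 0
  0 0 0 0
After step 3: ants at (0,2),(0,1),(0,1)
  0 7 4 0
  0 0 0 0
  0 0 2 0
  0 0 0 0

0 7 4 0
0 0 0 0
0 0 2 0
0 0 0 0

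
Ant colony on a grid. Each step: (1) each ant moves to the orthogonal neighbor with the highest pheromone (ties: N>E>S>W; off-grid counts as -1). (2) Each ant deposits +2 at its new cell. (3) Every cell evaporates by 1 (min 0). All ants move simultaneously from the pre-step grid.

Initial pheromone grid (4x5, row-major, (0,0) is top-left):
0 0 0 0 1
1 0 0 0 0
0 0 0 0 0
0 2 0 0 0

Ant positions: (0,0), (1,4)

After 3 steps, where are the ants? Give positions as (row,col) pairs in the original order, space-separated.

Step 1: ant0:(0,0)->S->(1,0) | ant1:(1,4)->N->(0,4)
  grid max=2 at (0,4)
Step 2: ant0:(1,0)->N->(0,0) | ant1:(0,4)->S->(1,4)
  grid max=1 at (0,0)
Step 3: ant0:(0,0)->S->(1,0) | ant1:(1,4)->N->(0,4)
  grid max=2 at (0,4)

(1,0) (0,4)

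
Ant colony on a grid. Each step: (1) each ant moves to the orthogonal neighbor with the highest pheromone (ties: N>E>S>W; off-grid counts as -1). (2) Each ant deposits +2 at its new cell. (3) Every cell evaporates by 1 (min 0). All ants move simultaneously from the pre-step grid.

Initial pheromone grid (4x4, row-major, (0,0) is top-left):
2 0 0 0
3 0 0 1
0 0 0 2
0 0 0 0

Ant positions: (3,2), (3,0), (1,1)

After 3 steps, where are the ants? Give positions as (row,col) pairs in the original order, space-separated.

Step 1: ant0:(3,2)->N->(2,2) | ant1:(3,0)->N->(2,0) | ant2:(1,1)->W->(1,0)
  grid max=4 at (1,0)
Step 2: ant0:(2,2)->E->(2,3) | ant1:(2,0)->N->(1,0) | ant2:(1,0)->N->(0,0)
  grid max=5 at (1,0)
Step 3: ant0:(2,3)->N->(1,3) | ant1:(1,0)->N->(0,0) | ant2:(0,0)->S->(1,0)
  grid max=6 at (1,0)

(1,3) (0,0) (1,0)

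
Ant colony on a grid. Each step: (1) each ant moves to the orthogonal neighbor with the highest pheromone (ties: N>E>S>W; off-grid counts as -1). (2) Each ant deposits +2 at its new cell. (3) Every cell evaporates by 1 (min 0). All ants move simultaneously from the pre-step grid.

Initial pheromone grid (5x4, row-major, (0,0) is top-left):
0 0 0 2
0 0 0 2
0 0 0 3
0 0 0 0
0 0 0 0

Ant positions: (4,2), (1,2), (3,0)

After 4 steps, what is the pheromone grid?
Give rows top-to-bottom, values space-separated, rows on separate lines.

After step 1: ants at (3,2),(1,3),(2,0)
  0 0 0 1
  0 0 0 3
  1 0 0 2
  0 0 1 0
  0 0 0 0
After step 2: ants at (2,2),(2,3),(1,0)
  0 0 0 0
  1 0 0 2
  0 0 1 3
  0 0 0 0
  0 0 0 0
After step 3: ants at (2,3),(1,3),(0,0)
  1 0 0 0
  0 0 0 3
  0 0 0 4
  0 0 0 0
  0 0 0 0
After step 4: ants at (1,3),(2,3),(0,1)
  0 1 0 0
  0 0 0 4
  0 0 0 5
  0 0 0 0
  0 0 0 0

0 1 0 0
0 0 0 4
0 0 0 5
0 0 0 0
0 0 0 0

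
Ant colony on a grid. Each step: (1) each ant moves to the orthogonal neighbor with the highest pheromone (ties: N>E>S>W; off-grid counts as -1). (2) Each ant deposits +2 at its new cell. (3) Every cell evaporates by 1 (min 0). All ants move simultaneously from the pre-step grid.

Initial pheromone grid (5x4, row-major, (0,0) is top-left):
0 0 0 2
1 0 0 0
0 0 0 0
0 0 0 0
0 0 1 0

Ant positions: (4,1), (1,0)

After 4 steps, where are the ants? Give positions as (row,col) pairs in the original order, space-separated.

Step 1: ant0:(4,1)->E->(4,2) | ant1:(1,0)->N->(0,0)
  grid max=2 at (4,2)
Step 2: ant0:(4,2)->N->(3,2) | ant1:(0,0)->E->(0,1)
  grid max=1 at (0,1)
Step 3: ant0:(3,2)->S->(4,2) | ant1:(0,1)->E->(0,2)
  grid max=2 at (4,2)
Step 4: ant0:(4,2)->N->(3,2) | ant1:(0,2)->E->(0,3)
  grid max=1 at (0,3)

(3,2) (0,3)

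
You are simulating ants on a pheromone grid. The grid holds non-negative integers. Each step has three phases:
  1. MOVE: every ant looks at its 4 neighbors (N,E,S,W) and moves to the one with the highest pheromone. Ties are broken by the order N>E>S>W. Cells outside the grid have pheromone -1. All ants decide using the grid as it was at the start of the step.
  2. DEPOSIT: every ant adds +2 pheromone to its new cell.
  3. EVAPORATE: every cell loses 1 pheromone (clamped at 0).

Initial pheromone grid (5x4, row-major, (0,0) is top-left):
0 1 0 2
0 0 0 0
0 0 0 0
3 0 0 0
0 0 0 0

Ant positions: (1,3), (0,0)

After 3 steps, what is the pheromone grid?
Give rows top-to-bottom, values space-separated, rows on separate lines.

After step 1: ants at (0,3),(0,1)
  0 2 0 3
  0 0 0 0
  0 0 0 0
  2 0 0 0
  0 0 0 0
After step 2: ants at (1,3),(0,2)
  0 1 1 2
  0 0 0 1
  0 0 0 0
  1 0 0 0
  0 0 0 0
After step 3: ants at (0,3),(0,3)
  0 0 0 5
  0 0 0 0
  0 0 0 0
  0 0 0 0
  0 0 0 0

0 0 0 5
0 0 0 0
0 0 0 0
0 0 0 0
0 0 0 0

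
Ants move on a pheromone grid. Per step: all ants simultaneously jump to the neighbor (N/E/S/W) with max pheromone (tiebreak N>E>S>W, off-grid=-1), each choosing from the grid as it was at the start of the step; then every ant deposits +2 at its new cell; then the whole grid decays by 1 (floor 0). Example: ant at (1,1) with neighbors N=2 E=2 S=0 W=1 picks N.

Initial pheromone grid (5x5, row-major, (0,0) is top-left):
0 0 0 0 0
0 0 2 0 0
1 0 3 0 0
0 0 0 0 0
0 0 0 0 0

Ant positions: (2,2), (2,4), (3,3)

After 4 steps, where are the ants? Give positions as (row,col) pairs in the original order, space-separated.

Step 1: ant0:(2,2)->N->(1,2) | ant1:(2,4)->N->(1,4) | ant2:(3,3)->N->(2,3)
  grid max=3 at (1,2)
Step 2: ant0:(1,2)->S->(2,2) | ant1:(1,4)->N->(0,4) | ant2:(2,3)->W->(2,2)
  grid max=5 at (2,2)
Step 3: ant0:(2,2)->N->(1,2) | ant1:(0,4)->S->(1,4) | ant2:(2,2)->N->(1,2)
  grid max=5 at (1,2)
Step 4: ant0:(1,2)->S->(2,2) | ant1:(1,4)->N->(0,4) | ant2:(1,2)->S->(2,2)
  grid max=7 at (2,2)

(2,2) (0,4) (2,2)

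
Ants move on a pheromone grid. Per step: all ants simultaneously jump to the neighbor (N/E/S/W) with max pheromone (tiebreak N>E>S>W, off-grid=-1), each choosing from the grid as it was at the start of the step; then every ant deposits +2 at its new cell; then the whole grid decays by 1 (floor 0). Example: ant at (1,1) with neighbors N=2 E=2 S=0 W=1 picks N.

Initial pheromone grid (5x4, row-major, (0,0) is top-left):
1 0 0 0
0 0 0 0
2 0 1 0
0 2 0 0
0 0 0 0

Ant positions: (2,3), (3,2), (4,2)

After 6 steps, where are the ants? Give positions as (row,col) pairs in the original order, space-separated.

Step 1: ant0:(2,3)->W->(2,2) | ant1:(3,2)->W->(3,1) | ant2:(4,2)->N->(3,2)
  grid max=3 at (3,1)
Step 2: ant0:(2,2)->S->(3,2) | ant1:(3,1)->E->(3,2) | ant2:(3,2)->W->(3,1)
  grid max=4 at (3,1)
Step 3: ant0:(3,2)->W->(3,1) | ant1:(3,2)->W->(3,1) | ant2:(3,1)->E->(3,2)
  grid max=7 at (3,1)
Step 4: ant0:(3,1)->E->(3,2) | ant1:(3,1)->E->(3,2) | ant2:(3,2)->W->(3,1)
  grid max=8 at (3,1)
Step 5: ant0:(3,2)->W->(3,1) | ant1:(3,2)->W->(3,1) | ant2:(3,1)->E->(3,2)
  grid max=11 at (3,1)
Step 6: ant0:(3,1)->E->(3,2) | ant1:(3,1)->E->(3,2) | ant2:(3,2)->W->(3,1)
  grid max=12 at (3,1)

(3,2) (3,2) (3,1)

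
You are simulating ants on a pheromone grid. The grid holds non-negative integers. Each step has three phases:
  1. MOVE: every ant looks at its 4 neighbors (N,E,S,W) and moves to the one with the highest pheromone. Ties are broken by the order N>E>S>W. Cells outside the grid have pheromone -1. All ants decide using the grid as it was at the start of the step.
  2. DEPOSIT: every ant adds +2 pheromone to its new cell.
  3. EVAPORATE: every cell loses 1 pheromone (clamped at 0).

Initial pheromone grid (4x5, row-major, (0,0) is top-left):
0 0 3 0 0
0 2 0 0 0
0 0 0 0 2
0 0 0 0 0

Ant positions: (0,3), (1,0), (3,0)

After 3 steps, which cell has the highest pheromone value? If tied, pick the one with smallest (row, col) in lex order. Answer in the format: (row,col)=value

Step 1: ant0:(0,3)->W->(0,2) | ant1:(1,0)->E->(1,1) | ant2:(3,0)->N->(2,0)
  grid max=4 at (0,2)
Step 2: ant0:(0,2)->E->(0,3) | ant1:(1,1)->N->(0,1) | ant2:(2,0)->N->(1,0)
  grid max=3 at (0,2)
Step 3: ant0:(0,3)->W->(0,2) | ant1:(0,1)->E->(0,2) | ant2:(1,0)->E->(1,1)
  grid max=6 at (0,2)
Final grid:
  0 0 6 0 0
  0 3 0 0 0
  0 0 0 0 0
  0 0 0 0 0
Max pheromone 6 at (0,2)

Answer: (0,2)=6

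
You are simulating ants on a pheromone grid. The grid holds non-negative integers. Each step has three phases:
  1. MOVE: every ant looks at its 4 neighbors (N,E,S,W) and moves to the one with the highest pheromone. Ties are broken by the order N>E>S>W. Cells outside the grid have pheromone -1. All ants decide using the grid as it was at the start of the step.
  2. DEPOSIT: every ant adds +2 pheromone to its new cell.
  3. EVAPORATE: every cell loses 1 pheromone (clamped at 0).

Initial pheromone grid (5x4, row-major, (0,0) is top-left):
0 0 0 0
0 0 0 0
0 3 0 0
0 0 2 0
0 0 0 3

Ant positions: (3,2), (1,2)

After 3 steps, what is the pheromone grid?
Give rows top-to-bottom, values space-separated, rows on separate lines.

After step 1: ants at (2,2),(0,2)
  0 0 1 0
  0 0 0 0
  0 2 1 0
  0 0 1 0
  0 0 0 2
After step 2: ants at (2,1),(0,3)
  0 0 0 1
  0 0 0 0
  0 3 0 0
  0 0 0 0
  0 0 0 1
After step 3: ants at (1,1),(1,3)
  0 0 0 0
  0 1 0 1
  0 2 0 0
  0 0 0 0
  0 0 0 0

0 0 0 0
0 1 0 1
0 2 0 0
0 0 0 0
0 0 0 0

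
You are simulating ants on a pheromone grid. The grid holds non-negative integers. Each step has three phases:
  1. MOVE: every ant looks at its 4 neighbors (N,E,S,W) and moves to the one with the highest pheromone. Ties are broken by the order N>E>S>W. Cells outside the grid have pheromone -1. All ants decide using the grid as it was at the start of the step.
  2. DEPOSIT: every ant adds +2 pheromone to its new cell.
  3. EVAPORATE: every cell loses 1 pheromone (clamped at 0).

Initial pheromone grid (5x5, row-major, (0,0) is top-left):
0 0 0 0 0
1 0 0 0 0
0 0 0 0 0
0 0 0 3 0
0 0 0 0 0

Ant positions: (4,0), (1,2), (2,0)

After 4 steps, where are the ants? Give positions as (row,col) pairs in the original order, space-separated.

Step 1: ant0:(4,0)->N->(3,0) | ant1:(1,2)->N->(0,2) | ant2:(2,0)->N->(1,0)
  grid max=2 at (1,0)
Step 2: ant0:(3,0)->N->(2,0) | ant1:(0,2)->E->(0,3) | ant2:(1,0)->N->(0,0)
  grid max=1 at (0,0)
Step 3: ant0:(2,0)->N->(1,0) | ant1:(0,3)->E->(0,4) | ant2:(0,0)->S->(1,0)
  grid max=4 at (1,0)
Step 4: ant0:(1,0)->N->(0,0) | ant1:(0,4)->S->(1,4) | ant2:(1,0)->N->(0,0)
  grid max=3 at (0,0)

(0,0) (1,4) (0,0)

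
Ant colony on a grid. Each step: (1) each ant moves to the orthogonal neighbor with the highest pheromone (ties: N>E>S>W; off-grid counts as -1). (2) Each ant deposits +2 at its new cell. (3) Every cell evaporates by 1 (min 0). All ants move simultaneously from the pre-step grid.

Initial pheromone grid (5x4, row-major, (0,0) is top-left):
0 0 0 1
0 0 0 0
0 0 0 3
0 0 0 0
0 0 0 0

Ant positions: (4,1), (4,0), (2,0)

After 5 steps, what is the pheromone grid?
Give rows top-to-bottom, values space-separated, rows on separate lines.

After step 1: ants at (3,1),(3,0),(1,0)
  0 0 0 0
  1 0 0 0
  0 0 0 2
  1 1 0 0
  0 0 0 0
After step 2: ants at (3,0),(3,1),(0,0)
  1 0 0 0
  0 0 0 0
  0 0 0 1
  2 2 0 0
  0 0 0 0
After step 3: ants at (3,1),(3,0),(0,1)
  0 1 0 0
  0 0 0 0
  0 0 0 0
  3 3 0 0
  0 0 0 0
After step 4: ants at (3,0),(3,1),(0,2)
  0 0 1 0
  0 0 0 0
  0 0 0 0
  4 4 0 0
  0 0 0 0
After step 5: ants at (3,1),(3,0),(0,3)
  0 0 0 1
  0 0 0 0
  0 0 0 0
  5 5 0 0
  0 0 0 0

0 0 0 1
0 0 0 0
0 0 0 0
5 5 0 0
0 0 0 0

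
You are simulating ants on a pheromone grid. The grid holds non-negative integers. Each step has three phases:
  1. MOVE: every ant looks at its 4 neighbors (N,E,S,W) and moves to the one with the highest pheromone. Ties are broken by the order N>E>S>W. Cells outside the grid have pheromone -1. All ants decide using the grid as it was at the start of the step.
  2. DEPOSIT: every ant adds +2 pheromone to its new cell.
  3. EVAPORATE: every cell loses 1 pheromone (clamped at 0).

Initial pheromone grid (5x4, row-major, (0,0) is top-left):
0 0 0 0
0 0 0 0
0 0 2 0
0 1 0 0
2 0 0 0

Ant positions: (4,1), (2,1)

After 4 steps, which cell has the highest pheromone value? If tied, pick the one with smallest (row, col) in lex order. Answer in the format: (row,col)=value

Answer: (2,2)=2

Derivation:
Step 1: ant0:(4,1)->W->(4,0) | ant1:(2,1)->E->(2,2)
  grid max=3 at (2,2)
Step 2: ant0:(4,0)->N->(3,0) | ant1:(2,2)->N->(1,2)
  grid max=2 at (2,2)
Step 3: ant0:(3,0)->S->(4,0) | ant1:(1,2)->S->(2,2)
  grid max=3 at (2,2)
Step 4: ant0:(4,0)->N->(3,0) | ant1:(2,2)->N->(1,2)
  grid max=2 at (2,2)
Final grid:
  0 0 0 0
  0 0 1 0
  0 0 2 0
  1 0 0 0
  2 0 0 0
Max pheromone 2 at (2,2)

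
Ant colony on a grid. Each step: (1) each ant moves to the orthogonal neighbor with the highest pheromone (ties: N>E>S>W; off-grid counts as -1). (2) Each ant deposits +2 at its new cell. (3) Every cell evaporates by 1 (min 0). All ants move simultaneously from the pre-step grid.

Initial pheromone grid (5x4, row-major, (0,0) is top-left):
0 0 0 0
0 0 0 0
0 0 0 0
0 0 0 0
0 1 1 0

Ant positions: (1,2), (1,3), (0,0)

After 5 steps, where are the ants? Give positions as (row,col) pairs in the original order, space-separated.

Step 1: ant0:(1,2)->N->(0,2) | ant1:(1,3)->N->(0,3) | ant2:(0,0)->E->(0,1)
  grid max=1 at (0,1)
Step 2: ant0:(0,2)->E->(0,3) | ant1:(0,3)->W->(0,2) | ant2:(0,1)->E->(0,2)
  grid max=4 at (0,2)
Step 3: ant0:(0,3)->W->(0,2) | ant1:(0,2)->E->(0,3) | ant2:(0,2)->E->(0,3)
  grid max=5 at (0,2)
Step 4: ant0:(0,2)->E->(0,3) | ant1:(0,3)->W->(0,2) | ant2:(0,3)->W->(0,2)
  grid max=8 at (0,2)
Step 5: ant0:(0,3)->W->(0,2) | ant1:(0,2)->E->(0,3) | ant2:(0,2)->E->(0,3)
  grid max=9 at (0,2)

(0,2) (0,3) (0,3)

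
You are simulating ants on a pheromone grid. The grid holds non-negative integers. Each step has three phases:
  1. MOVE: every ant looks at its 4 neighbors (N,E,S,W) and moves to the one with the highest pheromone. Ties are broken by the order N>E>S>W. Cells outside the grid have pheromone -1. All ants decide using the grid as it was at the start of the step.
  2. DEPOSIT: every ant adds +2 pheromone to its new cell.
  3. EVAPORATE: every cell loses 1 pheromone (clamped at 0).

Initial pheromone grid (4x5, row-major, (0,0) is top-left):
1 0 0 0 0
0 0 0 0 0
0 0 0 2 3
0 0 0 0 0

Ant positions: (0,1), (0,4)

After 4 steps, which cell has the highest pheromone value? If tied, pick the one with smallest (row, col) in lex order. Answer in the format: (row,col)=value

Answer: (2,4)=3

Derivation:
Step 1: ant0:(0,1)->W->(0,0) | ant1:(0,4)->S->(1,4)
  grid max=2 at (0,0)
Step 2: ant0:(0,0)->E->(0,1) | ant1:(1,4)->S->(2,4)
  grid max=3 at (2,4)
Step 3: ant0:(0,1)->W->(0,0) | ant1:(2,4)->N->(1,4)
  grid max=2 at (0,0)
Step 4: ant0:(0,0)->E->(0,1) | ant1:(1,4)->S->(2,4)
  grid max=3 at (2,4)
Final grid:
  1 1 0 0 0
  0 0 0 0 0
  0 0 0 0 3
  0 0 0 0 0
Max pheromone 3 at (2,4)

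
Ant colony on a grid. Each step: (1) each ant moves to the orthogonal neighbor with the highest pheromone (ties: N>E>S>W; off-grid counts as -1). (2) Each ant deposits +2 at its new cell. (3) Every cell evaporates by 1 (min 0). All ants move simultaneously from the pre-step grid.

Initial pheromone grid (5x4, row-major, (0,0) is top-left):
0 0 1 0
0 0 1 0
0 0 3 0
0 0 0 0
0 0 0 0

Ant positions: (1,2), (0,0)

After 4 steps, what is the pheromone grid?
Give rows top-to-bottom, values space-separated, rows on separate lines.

After step 1: ants at (2,2),(0,1)
  0 1 0 0
  0 0 0 0
  0 0 4 0
  0 0 0 0
  0 0 0 0
After step 2: ants at (1,2),(0,2)
  0 0 1 0
  0 0 1 0
  0 0 3 0
  0 0 0 0
  0 0 0 0
After step 3: ants at (2,2),(1,2)
  0 0 0 0
  0 0 2 0
  0 0 4 0
  0 0 0 0
  0 0 0 0
After step 4: ants at (1,2),(2,2)
  0 0 0 0
  0 0 3 0
  0 0 5 0
  0 0 0 0
  0 0 0 0

0 0 0 0
0 0 3 0
0 0 5 0
0 0 0 0
0 0 0 0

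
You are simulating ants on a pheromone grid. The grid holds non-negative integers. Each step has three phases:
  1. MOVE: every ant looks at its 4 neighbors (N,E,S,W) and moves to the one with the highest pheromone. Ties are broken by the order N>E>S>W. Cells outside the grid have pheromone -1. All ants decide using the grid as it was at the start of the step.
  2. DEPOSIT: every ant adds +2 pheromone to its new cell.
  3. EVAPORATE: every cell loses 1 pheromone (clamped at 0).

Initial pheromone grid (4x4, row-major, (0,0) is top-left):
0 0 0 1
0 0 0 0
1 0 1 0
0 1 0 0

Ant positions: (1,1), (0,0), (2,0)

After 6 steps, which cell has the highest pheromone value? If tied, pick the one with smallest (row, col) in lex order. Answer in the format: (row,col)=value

Step 1: ant0:(1,1)->N->(0,1) | ant1:(0,0)->E->(0,1) | ant2:(2,0)->N->(1,0)
  grid max=3 at (0,1)
Step 2: ant0:(0,1)->E->(0,2) | ant1:(0,1)->E->(0,2) | ant2:(1,0)->N->(0,0)
  grid max=3 at (0,2)
Step 3: ant0:(0,2)->W->(0,1) | ant1:(0,2)->W->(0,1) | ant2:(0,0)->E->(0,1)
  grid max=7 at (0,1)
Step 4: ant0:(0,1)->E->(0,2) | ant1:(0,1)->E->(0,2) | ant2:(0,1)->E->(0,2)
  grid max=7 at (0,2)
Step 5: ant0:(0,2)->W->(0,1) | ant1:(0,2)->W->(0,1) | ant2:(0,2)->W->(0,1)
  grid max=11 at (0,1)
Step 6: ant0:(0,1)->E->(0,2) | ant1:(0,1)->E->(0,2) | ant2:(0,1)->E->(0,2)
  grid max=11 at (0,2)
Final grid:
  0 10 11 0
  0 0 0 0
  0 0 0 0
  0 0 0 0
Max pheromone 11 at (0,2)

Answer: (0,2)=11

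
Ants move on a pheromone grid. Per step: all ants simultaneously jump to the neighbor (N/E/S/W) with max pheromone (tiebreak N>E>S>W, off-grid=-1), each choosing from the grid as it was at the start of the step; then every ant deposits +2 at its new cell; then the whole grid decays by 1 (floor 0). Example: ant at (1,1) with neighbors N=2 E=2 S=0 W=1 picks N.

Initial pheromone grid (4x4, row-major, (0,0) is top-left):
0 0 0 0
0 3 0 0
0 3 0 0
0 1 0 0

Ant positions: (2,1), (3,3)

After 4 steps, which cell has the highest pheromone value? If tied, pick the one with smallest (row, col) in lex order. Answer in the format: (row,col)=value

Step 1: ant0:(2,1)->N->(1,1) | ant1:(3,3)->N->(2,3)
  grid max=4 at (1,1)
Step 2: ant0:(1,1)->S->(2,1) | ant1:(2,3)->N->(1,3)
  grid max=3 at (1,1)
Step 3: ant0:(2,1)->N->(1,1) | ant1:(1,3)->N->(0,3)
  grid max=4 at (1,1)
Step 4: ant0:(1,1)->S->(2,1) | ant1:(0,3)->S->(1,3)
  grid max=3 at (1,1)
Final grid:
  0 0 0 0
  0 3 0 1
  0 3 0 0
  0 0 0 0
Max pheromone 3 at (1,1)

Answer: (1,1)=3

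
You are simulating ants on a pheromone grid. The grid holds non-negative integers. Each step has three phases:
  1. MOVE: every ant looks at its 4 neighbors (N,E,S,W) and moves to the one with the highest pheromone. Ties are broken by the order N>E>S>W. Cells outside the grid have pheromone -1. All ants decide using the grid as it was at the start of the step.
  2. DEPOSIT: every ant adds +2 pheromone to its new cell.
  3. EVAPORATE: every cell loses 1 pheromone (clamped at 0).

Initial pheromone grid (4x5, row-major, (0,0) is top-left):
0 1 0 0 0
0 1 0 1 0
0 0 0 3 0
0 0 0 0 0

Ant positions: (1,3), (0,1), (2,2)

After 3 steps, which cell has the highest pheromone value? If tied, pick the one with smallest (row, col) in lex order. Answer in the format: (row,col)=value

Answer: (2,3)=8

Derivation:
Step 1: ant0:(1,3)->S->(2,3) | ant1:(0,1)->S->(1,1) | ant2:(2,2)->E->(2,3)
  grid max=6 at (2,3)
Step 2: ant0:(2,3)->N->(1,3) | ant1:(1,1)->N->(0,1) | ant2:(2,3)->N->(1,3)
  grid max=5 at (2,3)
Step 3: ant0:(1,3)->S->(2,3) | ant1:(0,1)->S->(1,1) | ant2:(1,3)->S->(2,3)
  grid max=8 at (2,3)
Final grid:
  0 0 0 0 0
  0 2 0 2 0
  0 0 0 8 0
  0 0 0 0 0
Max pheromone 8 at (2,3)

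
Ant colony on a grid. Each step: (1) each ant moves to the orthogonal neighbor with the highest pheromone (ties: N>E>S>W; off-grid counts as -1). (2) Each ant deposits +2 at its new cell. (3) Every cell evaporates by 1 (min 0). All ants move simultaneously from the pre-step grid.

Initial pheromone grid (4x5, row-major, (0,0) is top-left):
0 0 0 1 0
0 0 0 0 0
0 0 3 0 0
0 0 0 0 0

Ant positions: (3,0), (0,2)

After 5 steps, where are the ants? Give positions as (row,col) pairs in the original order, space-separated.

Step 1: ant0:(3,0)->N->(2,0) | ant1:(0,2)->E->(0,3)
  grid max=2 at (0,3)
Step 2: ant0:(2,0)->N->(1,0) | ant1:(0,3)->E->(0,4)
  grid max=1 at (0,3)
Step 3: ant0:(1,0)->N->(0,0) | ant1:(0,4)->W->(0,3)
  grid max=2 at (0,3)
Step 4: ant0:(0,0)->E->(0,1) | ant1:(0,3)->E->(0,4)
  grid max=1 at (0,1)
Step 5: ant0:(0,1)->E->(0,2) | ant1:(0,4)->W->(0,3)
  grid max=2 at (0,3)

(0,2) (0,3)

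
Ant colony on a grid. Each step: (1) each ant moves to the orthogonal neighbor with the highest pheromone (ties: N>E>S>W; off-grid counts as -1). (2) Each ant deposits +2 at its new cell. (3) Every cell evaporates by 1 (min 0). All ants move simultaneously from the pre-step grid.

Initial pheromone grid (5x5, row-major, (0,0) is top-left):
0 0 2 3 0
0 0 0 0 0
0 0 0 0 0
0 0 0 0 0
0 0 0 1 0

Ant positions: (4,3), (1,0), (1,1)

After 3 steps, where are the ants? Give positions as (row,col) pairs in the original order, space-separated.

Step 1: ant0:(4,3)->N->(3,3) | ant1:(1,0)->N->(0,0) | ant2:(1,1)->N->(0,1)
  grid max=2 at (0,3)
Step 2: ant0:(3,3)->N->(2,3) | ant1:(0,0)->E->(0,1) | ant2:(0,1)->E->(0,2)
  grid max=2 at (0,1)
Step 3: ant0:(2,3)->N->(1,3) | ant1:(0,1)->E->(0,2) | ant2:(0,2)->W->(0,1)
  grid max=3 at (0,1)

(1,3) (0,2) (0,1)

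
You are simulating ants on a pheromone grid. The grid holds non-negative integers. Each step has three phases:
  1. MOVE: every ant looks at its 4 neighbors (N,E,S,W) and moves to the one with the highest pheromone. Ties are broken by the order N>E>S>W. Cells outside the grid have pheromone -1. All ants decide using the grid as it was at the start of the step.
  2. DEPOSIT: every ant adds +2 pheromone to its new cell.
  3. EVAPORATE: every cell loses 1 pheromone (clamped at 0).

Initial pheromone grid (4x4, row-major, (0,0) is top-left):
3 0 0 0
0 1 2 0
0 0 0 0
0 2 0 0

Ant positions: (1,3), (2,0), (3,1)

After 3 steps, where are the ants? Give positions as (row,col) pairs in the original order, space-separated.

Step 1: ant0:(1,3)->W->(1,2) | ant1:(2,0)->N->(1,0) | ant2:(3,1)->N->(2,1)
  grid max=3 at (1,2)
Step 2: ant0:(1,2)->N->(0,2) | ant1:(1,0)->N->(0,0) | ant2:(2,1)->S->(3,1)
  grid max=3 at (0,0)
Step 3: ant0:(0,2)->S->(1,2) | ant1:(0,0)->E->(0,1) | ant2:(3,1)->N->(2,1)
  grid max=3 at (1,2)

(1,2) (0,1) (2,1)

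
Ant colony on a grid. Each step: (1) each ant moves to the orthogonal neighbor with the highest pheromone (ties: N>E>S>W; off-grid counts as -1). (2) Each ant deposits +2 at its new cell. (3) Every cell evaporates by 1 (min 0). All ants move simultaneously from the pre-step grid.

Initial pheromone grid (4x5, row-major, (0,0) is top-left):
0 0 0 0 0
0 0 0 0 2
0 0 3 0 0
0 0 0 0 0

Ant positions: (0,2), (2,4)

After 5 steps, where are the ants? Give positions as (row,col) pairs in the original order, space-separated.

Step 1: ant0:(0,2)->E->(0,3) | ant1:(2,4)->N->(1,4)
  grid max=3 at (1,4)
Step 2: ant0:(0,3)->E->(0,4) | ant1:(1,4)->N->(0,4)
  grid max=3 at (0,4)
Step 3: ant0:(0,4)->S->(1,4) | ant1:(0,4)->S->(1,4)
  grid max=5 at (1,4)
Step 4: ant0:(1,4)->N->(0,4) | ant1:(1,4)->N->(0,4)
  grid max=5 at (0,4)
Step 5: ant0:(0,4)->S->(1,4) | ant1:(0,4)->S->(1,4)
  grid max=7 at (1,4)

(1,4) (1,4)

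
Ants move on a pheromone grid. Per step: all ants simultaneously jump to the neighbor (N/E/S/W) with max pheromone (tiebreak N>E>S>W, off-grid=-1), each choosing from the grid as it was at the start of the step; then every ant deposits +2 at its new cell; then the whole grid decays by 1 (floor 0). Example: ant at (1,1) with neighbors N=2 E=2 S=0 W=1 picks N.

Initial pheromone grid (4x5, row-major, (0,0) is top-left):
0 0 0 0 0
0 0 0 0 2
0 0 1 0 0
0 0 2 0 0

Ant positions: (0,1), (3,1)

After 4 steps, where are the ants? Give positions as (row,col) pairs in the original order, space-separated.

Step 1: ant0:(0,1)->E->(0,2) | ant1:(3,1)->E->(3,2)
  grid max=3 at (3,2)
Step 2: ant0:(0,2)->E->(0,3) | ant1:(3,2)->N->(2,2)
  grid max=2 at (3,2)
Step 3: ant0:(0,3)->E->(0,4) | ant1:(2,2)->S->(3,2)
  grid max=3 at (3,2)
Step 4: ant0:(0,4)->S->(1,4) | ant1:(3,2)->N->(2,2)
  grid max=2 at (3,2)

(1,4) (2,2)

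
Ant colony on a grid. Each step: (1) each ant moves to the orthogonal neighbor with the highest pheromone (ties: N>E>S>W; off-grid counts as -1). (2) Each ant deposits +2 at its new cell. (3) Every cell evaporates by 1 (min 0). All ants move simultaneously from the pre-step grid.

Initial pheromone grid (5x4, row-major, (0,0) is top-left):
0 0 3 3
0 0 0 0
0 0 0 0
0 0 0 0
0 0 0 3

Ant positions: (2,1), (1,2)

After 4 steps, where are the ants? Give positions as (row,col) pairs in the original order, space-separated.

Step 1: ant0:(2,1)->N->(1,1) | ant1:(1,2)->N->(0,2)
  grid max=4 at (0,2)
Step 2: ant0:(1,1)->N->(0,1) | ant1:(0,2)->E->(0,3)
  grid max=3 at (0,2)
Step 3: ant0:(0,1)->E->(0,2) | ant1:(0,3)->W->(0,2)
  grid max=6 at (0,2)
Step 4: ant0:(0,2)->E->(0,3) | ant1:(0,2)->E->(0,3)
  grid max=5 at (0,2)

(0,3) (0,3)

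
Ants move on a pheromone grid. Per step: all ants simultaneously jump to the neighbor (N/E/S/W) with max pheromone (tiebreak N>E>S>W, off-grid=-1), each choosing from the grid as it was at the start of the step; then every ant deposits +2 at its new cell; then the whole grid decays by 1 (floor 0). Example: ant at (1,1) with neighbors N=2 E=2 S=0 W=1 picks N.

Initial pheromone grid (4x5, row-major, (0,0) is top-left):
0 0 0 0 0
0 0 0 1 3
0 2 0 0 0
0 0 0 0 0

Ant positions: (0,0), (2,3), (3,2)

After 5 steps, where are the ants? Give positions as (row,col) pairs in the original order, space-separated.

Step 1: ant0:(0,0)->E->(0,1) | ant1:(2,3)->N->(1,3) | ant2:(3,2)->N->(2,2)
  grid max=2 at (1,3)
Step 2: ant0:(0,1)->E->(0,2) | ant1:(1,3)->E->(1,4) | ant2:(2,2)->W->(2,1)
  grid max=3 at (1,4)
Step 3: ant0:(0,2)->E->(0,3) | ant1:(1,4)->W->(1,3) | ant2:(2,1)->N->(1,1)
  grid max=2 at (1,3)
Step 4: ant0:(0,3)->S->(1,3) | ant1:(1,3)->E->(1,4) | ant2:(1,1)->S->(2,1)
  grid max=3 at (1,3)
Step 5: ant0:(1,3)->E->(1,4) | ant1:(1,4)->W->(1,3) | ant2:(2,1)->N->(1,1)
  grid max=4 at (1,3)

(1,4) (1,3) (1,1)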